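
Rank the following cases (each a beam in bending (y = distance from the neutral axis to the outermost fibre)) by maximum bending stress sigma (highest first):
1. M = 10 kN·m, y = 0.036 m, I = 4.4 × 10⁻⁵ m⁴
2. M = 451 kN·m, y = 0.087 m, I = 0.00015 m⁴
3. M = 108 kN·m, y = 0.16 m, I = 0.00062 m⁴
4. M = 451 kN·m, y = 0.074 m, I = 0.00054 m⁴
Model: a beam in bending (y = distance from the neutral axis to the outermost fibre), so sigma = (M·y) / I (SI units).
  Case 1: sigma = (10000 × 0.036) / (4.4 × 10⁻⁵) = 8.182 × 10⁶ Pa = 8.182 MPa
  Case 2: sigma = (451000 × 0.087) / 0.00015 = 2.616 × 10⁸ Pa = 261.6 MPa
  Case 3: sigma = (108000 × 0.16) / 0.00062 = 2.787 × 10⁷ Pa = 27.87 MPa
  Case 4: sigma = (451000 × 0.074) / 0.00054 = 6.18 × 10⁷ Pa = 61.8 MPa
Ordering: 261.6 MPa (case 2) > 61.8 MPa (case 4) > 27.87 MPa (case 3) > 8.182 MPa (case 1)
Final answer: 2, 4, 3, 1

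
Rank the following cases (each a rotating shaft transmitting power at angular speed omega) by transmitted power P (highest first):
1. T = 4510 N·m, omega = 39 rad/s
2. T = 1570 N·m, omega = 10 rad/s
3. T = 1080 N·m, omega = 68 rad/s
Model: a rotating shaft transmitting power at angular speed omega, so P = T·omega (SI units).
  Case 1: P = 4510 × 39 = 175900 W = 175.9 kW
  Case 2: P = 1570 × 10 = 15700 W = 15.7 kW
  Case 3: P = 1080 × 68 = 73440 W = 73.44 kW
Ordering: 175.9 kW (case 1) > 73.44 kW (case 3) > 15.7 kW (case 2)
Final answer: 1, 3, 2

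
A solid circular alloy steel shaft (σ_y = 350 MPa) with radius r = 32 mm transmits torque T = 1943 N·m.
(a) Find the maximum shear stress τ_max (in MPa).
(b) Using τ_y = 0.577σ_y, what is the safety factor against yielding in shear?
(a) For a solid circular shaft, τ_max = T·r/J with J = π·r^4/2, i.e. τ_max = 2·T / (π·r^3). Convert r = 32 mm = 0.032 m.
  τ_max = (2 × 1943) / (π × 0.032^3) = 3.775 × 10⁷ Pa = 37.75 MPa
(b) τ_y = 0.577 × 350 = 201.95 MPa
  SF = τ_y/τ_max = 201.95 / 37.75 = 5.35
Final answer: (a) τ_max = 37.75 MPa, (b) SF = 5.35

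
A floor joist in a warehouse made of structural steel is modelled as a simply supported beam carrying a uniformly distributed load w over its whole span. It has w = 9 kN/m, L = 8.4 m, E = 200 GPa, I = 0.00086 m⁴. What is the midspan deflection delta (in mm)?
Model: a simply supported beam carrying a uniformly distributed load w over its whole span, so delta = (5·w·L^4) / (384·E·I).
Convert to SI units:
  w = 9 kN/m = 9000 N/m
  E = 200 GPa = 2 × 10¹¹ Pa
Substitute:
  delta = (5 × 9000 × 8.4^4) / (384 × (2 × 10¹¹) × 0.00086)
  delta = 0.003392 m
Convert: delta = 0.003392 m = 3.392 mm
Final answer: delta = 3.392 mm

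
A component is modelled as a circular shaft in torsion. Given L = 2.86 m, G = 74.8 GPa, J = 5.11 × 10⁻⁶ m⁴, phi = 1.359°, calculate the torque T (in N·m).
Model: a circular shaft in torsion, so phi = (T·L) / (G·J).
Solve for T: T = (phi·G·J) / L.
Convert to SI units:
  G = 74.8 GPa = 7.48 × 10¹⁰ Pa
  phi = 1.359° = 0.02372 rad
Substitute:
  T = (0.02372 × (7.48 × 10¹⁰) × (5.11 × 10⁻⁶)) / 2.86
  T = 3170 N·m
Final answer: T = 3170 N·m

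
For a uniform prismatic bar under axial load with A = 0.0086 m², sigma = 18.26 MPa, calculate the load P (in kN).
Model: a uniform prismatic bar under axial load, so sigma = P / A.
Solve for P: P = sigma·A.
Convert to SI units:
  sigma = 18.26 MPa = 1.826 × 10⁷ Pa
Substitute:
  P = (1.826 × 10⁷) × 0.0086
  P = 157000 N
Convert: P = 157000 N = 157 kN
Final answer: P = 157 kN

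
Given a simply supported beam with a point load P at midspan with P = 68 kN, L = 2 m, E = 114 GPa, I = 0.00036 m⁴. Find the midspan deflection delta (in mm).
Model: a simply supported beam with a point load P at midspan, so delta = (P·L^3) / (48·E·I).
Convert to SI units:
  P = 68 kN = 68000 N
  E = 114 GPa = 1.14 × 10¹¹ Pa
Substitute:
  delta = (68000 × 2^3) / (48 × (1.14 × 10¹¹) × 0.00036)
  delta = 0.0002762 m
Convert: delta = 0.0002762 m = 0.2762 mm
Final answer: delta = 0.2762 mm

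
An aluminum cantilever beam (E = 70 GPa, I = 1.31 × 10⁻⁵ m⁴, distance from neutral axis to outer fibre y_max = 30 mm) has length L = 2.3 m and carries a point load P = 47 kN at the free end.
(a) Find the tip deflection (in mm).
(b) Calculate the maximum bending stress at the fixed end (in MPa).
(a) Tip deflection of a cantilever with an end point load: δ = P·L^3 / (3·E·I). Convert P = 47 kN = 47000 N, E = 70 GPa = 7 × 10¹⁰ Pa.
  δ = (47000 × 2.3^3) / (3 × (7 × 10¹⁰) × (1.31 × 10⁻⁵)) = 0.2079 m = 207.9 mm
(b) Maximum bending moment at the fixed end: M = P·L = 47000 × 2.3 = 108100 N·m. Convert y_max = 30 mm = 0.03 m.
  σ = M·y_max / I = (108100 × 0.03) / (1.31 × 10⁻⁵) = 2.476 × 10⁸ Pa = 247.6 MPa
Final answer: (a) δ = 207.9 mm, (b) σ = 247.6 MPa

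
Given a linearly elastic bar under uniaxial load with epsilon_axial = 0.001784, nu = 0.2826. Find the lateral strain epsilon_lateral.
Model: a linearly elastic bar under uniaxial load, so epsilon_lateral = -nu·epsilon_axial.
Substitute:
  epsilon_lateral = -(0.2826 × 0.001784)
  epsilon_lateral = -0.0005042
Final answer: epsilon_lateral = -0.0005042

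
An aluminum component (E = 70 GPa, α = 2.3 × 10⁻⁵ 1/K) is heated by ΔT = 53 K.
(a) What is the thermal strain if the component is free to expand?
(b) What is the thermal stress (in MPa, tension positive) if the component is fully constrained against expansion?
(a) Free thermal strain ε_th = α·ΔT = (2.3 × 10⁻⁵) × 53 = 0.001219
(b) Fully constrained, the expansion is suppressed, so σ = -E·α·ΔT. Convert E = 70 GPa = 7 × 10¹⁰ Pa.
  σ = -(7 × 10¹⁰) × (2.3 × 10⁻⁵) × 53 = -8.533 × 10⁷ Pa = -85.33 MPa (compressive)
Final answer: (a) ε_th = 0.001219, (b) σ = -85.33 MPa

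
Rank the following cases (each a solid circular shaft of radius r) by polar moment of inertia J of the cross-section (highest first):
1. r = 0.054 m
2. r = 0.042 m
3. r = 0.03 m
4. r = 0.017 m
Model: a solid circular shaft of radius r, so J = (π·r^4) / 2 (SI units).
  Case 1: J = (π × 0.054^4) / 2 = 1.336 × 10⁻⁵ m⁴
  Case 2: J = (π × 0.042^4) / 2 = 4.888 × 10⁻⁶ m⁴
  Case 3: J = (π × 0.03^4) / 2 = 1.272 × 10⁻⁶ m⁴
  Case 4: J = (π × 0.017^4) / 2 = 1.312 × 10⁻⁷ m⁴
Ordering: 1.336 × 10⁻⁵ m⁴ (case 1) > 4.888 × 10⁻⁶ m⁴ (case 2) > 1.272 × 10⁻⁶ m⁴ (case 3) > 1.312 × 10⁻⁷ m⁴ (case 4)
Final answer: 1, 2, 3, 4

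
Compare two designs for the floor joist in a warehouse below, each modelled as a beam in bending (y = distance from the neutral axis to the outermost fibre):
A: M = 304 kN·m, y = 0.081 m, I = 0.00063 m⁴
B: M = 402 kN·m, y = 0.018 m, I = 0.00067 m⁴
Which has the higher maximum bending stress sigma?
Model: a beam in bending (y = distance from the neutral axis to the outermost fibre), so sigma = (M·y) / I (SI units).
  A: sigma = (304000 × 0.081) / 0.00063 = 3.909 × 10⁷ Pa = 39.09 MPa
  B: sigma = (402000 × 0.018) / 0.00067 = 1.08 × 10⁷ Pa = 10.8 MPa
39.09 MPa > 10.8 MPa, so A is larger.
Final answer: A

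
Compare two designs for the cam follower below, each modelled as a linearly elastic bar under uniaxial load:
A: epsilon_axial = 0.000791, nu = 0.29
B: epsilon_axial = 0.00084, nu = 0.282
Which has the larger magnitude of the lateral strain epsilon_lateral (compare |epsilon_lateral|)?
Model: a linearly elastic bar under uniaxial load, so epsilon_lateral = -nu·epsilon_axial (SI units).
  A: epsilon_lateral = -(0.29 × 0.000791) = -0.0002294
  B: epsilon_lateral = -(0.282 × 0.00084) = -0.0002369
|epsilon_lateral|: A = 0.0002294, B = 0.0002369, so B is larger in magnitude.
Final answer: B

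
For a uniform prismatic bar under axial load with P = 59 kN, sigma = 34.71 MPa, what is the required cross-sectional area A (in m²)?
Model: a uniform prismatic bar under axial load, so sigma = P / A.
Solve for A: A = P / sigma.
Convert to SI units:
  P = 59 kN = 59000 N
  sigma = 34.71 MPa = 3.471 × 10⁷ Pa
Substitute:
  A = 59000 / (3.471 × 10⁷)
  A = 0.0017 m²
Final answer: A = 0.0017 m²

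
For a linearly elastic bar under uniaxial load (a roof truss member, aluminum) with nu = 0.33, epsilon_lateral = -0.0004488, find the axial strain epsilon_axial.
Model: a linearly elastic bar under uniaxial load, so epsilon_lateral = -nu·epsilon_axial.
Solve for epsilon_axial: epsilon_axial = -epsilon_lateral / nu.
Substitute:
  epsilon_axial = -(-0.0004488) / 0.33
  epsilon_axial = 0.00136
Final answer: epsilon_axial = 0.00136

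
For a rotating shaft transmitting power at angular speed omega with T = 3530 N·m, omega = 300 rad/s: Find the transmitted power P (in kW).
Model: a rotating shaft transmitting power at angular speed omega, so P = T·omega.
Substitute:
  P = 3530 × 300
  P = 1.059 × 10⁶ W
Convert: P = 1.059 × 10⁶ W = 1059 kW
Final answer: P = 1059 kW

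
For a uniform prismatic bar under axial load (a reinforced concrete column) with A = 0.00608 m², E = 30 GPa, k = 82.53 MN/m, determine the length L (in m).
Model: a uniform prismatic bar under axial load, so k = (A·E) / L.
Solve for L: L = (A·E) / k.
Convert to SI units:
  E = 30 GPa = 3 × 10¹⁰ Pa
  k = 82.53 MN/m = 8.253 × 10⁷ N/m
Substitute:
  L = (0.00608 × (3 × 10¹⁰)) / (8.253 × 10⁷)
  L = 2.21 m
Final answer: L = 2.21 m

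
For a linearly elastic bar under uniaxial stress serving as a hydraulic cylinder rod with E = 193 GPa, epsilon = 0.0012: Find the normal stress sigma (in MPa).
Model: a linearly elastic bar under uniaxial stress, so sigma = E·epsilon.
Convert to SI units:
  E = 193 GPa = 1.93 × 10¹¹ Pa
Substitute:
  sigma = (1.93 × 10¹¹) × 0.0012
  sigma = 2.316 × 10⁸ Pa
Convert: sigma = 2.316 × 10⁸ Pa = 231.6 MPa
Final answer: sigma = 231.6 MPa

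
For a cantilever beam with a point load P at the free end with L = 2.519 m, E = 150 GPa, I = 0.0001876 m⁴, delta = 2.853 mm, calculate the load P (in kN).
Model: a cantilever beam with a point load P at the free end, so delta = (P·L^3) / (3·E·I).
Solve for P: P = (3·delta·E·I) / L^3.
Convert to SI units:
  E = 150 GPa = 1.5 × 10¹¹ Pa
  delta = 2.853 mm = 0.002853 m
Substitute:
  P = (3 × 0.002853 × (1.5 × 10¹¹) × 0.0001876) / 2.519^3
  P = 15070 N
Convert: P = 15070 N = 15.07 kN
Final answer: P = 15.07 kN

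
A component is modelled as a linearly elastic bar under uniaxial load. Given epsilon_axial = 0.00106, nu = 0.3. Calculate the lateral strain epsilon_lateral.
Model: a linearly elastic bar under uniaxial load, so epsilon_lateral = -nu·epsilon_axial.
Substitute:
  epsilon_lateral = -(0.3 × 0.00106)
  epsilon_lateral = -0.000318
Final answer: epsilon_lateral = -0.000318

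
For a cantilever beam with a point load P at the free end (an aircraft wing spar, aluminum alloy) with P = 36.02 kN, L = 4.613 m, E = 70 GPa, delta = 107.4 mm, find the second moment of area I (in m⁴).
Model: a cantilever beam with a point load P at the free end, so delta = (P·L^3) / (3·E·I).
Solve for I: I = (P·L^3) / (3·delta·E).
Convert to SI units:
  P = 36.02 kN = 36020 N
  E = 70 GPa = 7 × 10¹⁰ Pa
  delta = 107.4 mm = 0.1074 m
Substitute:
  I = (36020 × 4.613^3) / (3 × 0.1074 × (7 × 10¹⁰))
  I = 0.0001568 m⁴
Final answer: I = 0.0001568 m⁴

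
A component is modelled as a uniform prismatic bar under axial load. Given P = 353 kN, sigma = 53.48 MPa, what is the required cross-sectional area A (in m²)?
Model: a uniform prismatic bar under axial load, so sigma = P / A.
Solve for A: A = P / sigma.
Convert to SI units:
  P = 353 kN = 353000 N
  sigma = 53.48 MPa = 5.348 × 10⁷ Pa
Substitute:
  A = 353000 / (5.348 × 10⁷)
  A = 0.006601 m²
Final answer: A = 0.006601 m²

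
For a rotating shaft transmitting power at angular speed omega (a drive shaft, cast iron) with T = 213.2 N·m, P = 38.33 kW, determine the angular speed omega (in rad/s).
Model: a rotating shaft transmitting power at angular speed omega, so P = T·omega.
Solve for omega: omega = P / T.
Convert to SI units:
  P = 38.33 kW = 38330 W
Substitute:
  omega = 38330 / 213.2
  omega = 179.8 rad/s
Final answer: omega = 179.8 rad/s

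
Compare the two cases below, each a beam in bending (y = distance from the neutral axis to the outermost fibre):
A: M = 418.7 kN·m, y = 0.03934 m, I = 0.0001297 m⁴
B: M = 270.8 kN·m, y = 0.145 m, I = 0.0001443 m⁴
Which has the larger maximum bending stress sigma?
Model: a beam in bending (y = distance from the neutral axis to the outermost fibre), so sigma = (M·y) / I (SI units).
  A: sigma = (418700 × 0.03934) / 0.0001297 = 1.27 × 10⁸ Pa = 127 MPa
  B: sigma = (270800 × 0.145) / 0.0001443 = 2.721 × 10⁸ Pa = 272.1 MPa
272.1 MPa > 127 MPa, so B is larger.
Final answer: B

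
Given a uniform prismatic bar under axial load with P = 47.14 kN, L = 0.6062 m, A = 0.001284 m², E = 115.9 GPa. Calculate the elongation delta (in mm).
Model: a uniform prismatic bar under axial load, so delta = (P·L) / (A·E).
Convert to SI units:
  P = 47.14 kN = 47140 N
  E = 115.9 GPa = 1.159 × 10¹¹ Pa
Substitute:
  delta = (47140 × 0.6062) / (0.001284 × (1.159 × 10¹¹))
  delta = 0.000192 m
Convert: delta = 0.000192 m = 0.192 mm
Final answer: delta = 0.192 mm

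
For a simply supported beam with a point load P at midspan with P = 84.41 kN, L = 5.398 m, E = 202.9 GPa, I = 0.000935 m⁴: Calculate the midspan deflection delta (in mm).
Model: a simply supported beam with a point load P at midspan, so delta = (P·L^3) / (48·E·I).
Convert to SI units:
  P = 84.41 kN = 84410 N
  E = 202.9 GPa = 2.029 × 10¹¹ Pa
Substitute:
  delta = (84410 × 5.398^3) / (48 × (2.029 × 10¹¹) × 0.000935)
  delta = 0.001458 m
Convert: delta = 0.001458 m = 1.458 mm
Final answer: delta = 1.458 mm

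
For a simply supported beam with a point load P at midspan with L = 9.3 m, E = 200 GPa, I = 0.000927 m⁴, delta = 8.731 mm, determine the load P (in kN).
Model: a simply supported beam with a point load P at midspan, so delta = (P·L^3) / (48·E·I).
Solve for P: P = (48·delta·E·I) / L^3.
Convert to SI units:
  E = 200 GPa = 2 × 10¹¹ Pa
  delta = 8.731 mm = 0.008731 m
Substitute:
  P = (48 × 0.008731 × (2 × 10¹¹) × 0.000927) / 9.3^3
  P = 96600 N
Convert: P = 96600 N = 96.6 kN
Final answer: P = 96.6 kN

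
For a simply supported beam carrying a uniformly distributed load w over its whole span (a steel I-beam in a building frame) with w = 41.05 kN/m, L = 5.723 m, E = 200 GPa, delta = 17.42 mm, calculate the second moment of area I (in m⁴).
Model: a simply supported beam carrying a uniformly distributed load w over its whole span, so delta = (5·w·L^4) / (384·E·I).
Solve for I: I = (5·w·L^4) / (384·delta·E).
Convert to SI units:
  w = 41.05 kN/m = 41050 N/m
  E = 200 GPa = 2 × 10¹¹ Pa
  delta = 17.42 mm = 0.01742 m
Substitute:
  I = (5 × 41050 × 5.723^4) / (384 × 0.01742 × (2 × 10¹¹))
  I = 0.0001646 m⁴
Final answer: I = 0.0001646 m⁴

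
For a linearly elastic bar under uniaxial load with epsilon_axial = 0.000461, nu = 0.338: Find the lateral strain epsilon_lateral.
Model: a linearly elastic bar under uniaxial load, so epsilon_lateral = -nu·epsilon_axial.
Substitute:
  epsilon_lateral = -(0.338 × 0.000461)
  epsilon_lateral = -0.0001558
Final answer: epsilon_lateral = -0.0001558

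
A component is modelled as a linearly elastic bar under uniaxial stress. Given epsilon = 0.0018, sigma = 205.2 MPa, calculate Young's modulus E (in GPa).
Model: a linearly elastic bar under uniaxial stress, so sigma = E·epsilon.
Solve for E: E = sigma / epsilon.
Convert to SI units:
  sigma = 205.2 MPa = 2.052 × 10⁸ Pa
Substitute:
  E = (2.052 × 10⁸) / 0.0018
  E = 1.14 × 10¹¹ Pa
Convert: E = 1.14 × 10¹¹ Pa = 114 GPa
Final answer: E = 114 GPa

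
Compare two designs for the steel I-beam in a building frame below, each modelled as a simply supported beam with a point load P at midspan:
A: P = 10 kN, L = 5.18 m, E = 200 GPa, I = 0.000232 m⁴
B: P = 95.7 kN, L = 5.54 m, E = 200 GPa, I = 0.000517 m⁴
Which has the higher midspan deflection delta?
Model: a simply supported beam with a point load P at midspan, so delta = (P·L^3) / (48·E·I) (SI units).
  A: delta = (10000 × 5.18^3) / (48 × (2 × 10¹¹) × 0.000232) = 0.0006241 m = 0.6241 mm
  B: delta = (95700 × 5.54^3) / (48 × (2 × 10¹¹) × 0.000517) = 0.003279 m = 3.279 mm
3.279 mm > 0.6241 mm, so B is larger.
Final answer: B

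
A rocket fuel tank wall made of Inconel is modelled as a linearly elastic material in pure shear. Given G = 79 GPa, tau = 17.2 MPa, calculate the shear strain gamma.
Model: a linearly elastic material in pure shear, so tau = G·gamma.
Solve for gamma: gamma = tau / G.
Convert to SI units:
  G = 79 GPa = 7.9 × 10¹⁰ Pa
  tau = 17.2 MPa = 1.72 × 10⁷ Pa
Substitute:
  gamma = (1.72 × 10⁷) / (7.9 × 10¹⁰)
  gamma = 0.0002177
Final answer: gamma = 0.0002177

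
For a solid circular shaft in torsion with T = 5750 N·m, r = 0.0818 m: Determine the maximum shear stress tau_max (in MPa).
Model: a solid circular shaft in torsion, so tau_max = (2·T) / (π·r^3).
Substitute:
  tau_max = (2 × 5750) / (π × 0.0818^3)
  tau_max = 6.688 × 10⁶ Pa
Convert: tau_max = 6.688 × 10⁶ Pa = 6.688 MPa
Final answer: tau_max = 6.688 MPa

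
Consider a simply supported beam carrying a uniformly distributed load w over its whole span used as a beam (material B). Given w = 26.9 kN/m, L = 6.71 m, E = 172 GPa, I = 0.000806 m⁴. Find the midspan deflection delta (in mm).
Model: a simply supported beam carrying a uniformly distributed load w over its whole span, so delta = (5·w·L^4) / (384·E·I).
Convert to SI units:
  w = 26.9 kN/m = 26900 N/m
  E = 172 GPa = 1.72 × 10¹¹ Pa
Substitute:
  delta = (5 × 26900 × 6.71^4) / (384 × (1.72 × 10¹¹) × 0.000806)
  delta = 0.005122 m
Convert: delta = 0.005122 m = 5.122 mm
Final answer: delta = 5.122 mm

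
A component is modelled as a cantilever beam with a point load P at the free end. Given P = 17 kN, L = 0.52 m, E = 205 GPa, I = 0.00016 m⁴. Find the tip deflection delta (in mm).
Model: a cantilever beam with a point load P at the free end, so delta = (P·L^3) / (3·E·I).
Convert to SI units:
  P = 17 kN = 17000 N
  E = 205 GPa = 2.05 × 10¹¹ Pa
Substitute:
  delta = (17000 × 0.52^3) / (3 × (2.05 × 10¹¹) × 0.00016)
  delta = 2.429 × 10⁻⁵ m
Convert: delta = 2.429 × 10⁻⁵ m = 0.02429 mm
Final answer: delta = 0.02429 mm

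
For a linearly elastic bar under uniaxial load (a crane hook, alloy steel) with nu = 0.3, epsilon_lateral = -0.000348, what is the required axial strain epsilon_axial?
Model: a linearly elastic bar under uniaxial load, so epsilon_lateral = -nu·epsilon_axial.
Solve for epsilon_axial: epsilon_axial = -epsilon_lateral / nu.
Substitute:
  epsilon_axial = -(-0.000348) / 0.3
  epsilon_axial = 0.00116
Final answer: epsilon_axial = 0.00116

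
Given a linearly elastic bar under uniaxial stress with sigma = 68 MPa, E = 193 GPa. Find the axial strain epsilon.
Model: a linearly elastic bar under uniaxial stress, so epsilon = sigma / E.
Convert to SI units:
  sigma = 68 MPa = 6.8 × 10⁷ Pa
  E = 193 GPa = 1.93 × 10¹¹ Pa
Substitute:
  epsilon = (6.8 × 10⁷) / (1.93 × 10¹¹)
  epsilon = 0.0003523
Final answer: epsilon = 0.0003523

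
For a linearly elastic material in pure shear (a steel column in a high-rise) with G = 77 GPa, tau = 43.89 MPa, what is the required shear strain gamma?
Model: a linearly elastic material in pure shear, so tau = G·gamma.
Solve for gamma: gamma = tau / G.
Convert to SI units:
  G = 77 GPa = 7.7 × 10¹⁰ Pa
  tau = 43.89 MPa = 4.389 × 10⁷ Pa
Substitute:
  gamma = (4.389 × 10⁷) / (7.7 × 10¹⁰)
  gamma = 0.00057
Final answer: gamma = 0.00057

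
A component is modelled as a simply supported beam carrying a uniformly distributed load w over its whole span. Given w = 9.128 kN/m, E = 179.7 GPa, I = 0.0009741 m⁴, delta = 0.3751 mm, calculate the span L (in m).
Model: a simply supported beam carrying a uniformly distributed load w over its whole span, so delta = (5·w·L^4) / (384·E·I).
Solve for L: L = ((384·delta·E·I) / (5·w))^(1/4).
Convert to SI units:
  w = 9.128 kN/m = 9128 N/m
  E = 179.7 GPa = 1.797 × 10¹¹ Pa
  delta = 0.3751 mm = 0.0003751 m
Substitute:
  L = ((384 × 0.0003751 × (1.797 × 10¹¹) × 0.0009741) / (5 × 9128))^(1/4)
  L = 4.848 m
Final answer: L = 4.848 m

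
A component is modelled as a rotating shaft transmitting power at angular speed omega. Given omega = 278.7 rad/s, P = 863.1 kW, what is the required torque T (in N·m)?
Model: a rotating shaft transmitting power at angular speed omega, so P = T·omega.
Solve for T: T = P / omega.
Convert to SI units:
  P = 863.1 kW = 863100 W
Substitute:
  T = 863100 / 278.7
  T = 3097 N·m
Final answer: T = 3097 N·m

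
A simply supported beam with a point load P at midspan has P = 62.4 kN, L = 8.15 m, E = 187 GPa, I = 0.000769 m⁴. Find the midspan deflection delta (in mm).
Model: a simply supported beam with a point load P at midspan, so delta = (P·L^3) / (48·E·I).
Convert to SI units:
  P = 62.4 kN = 62400 N
  E = 187 GPa = 1.87 × 10¹¹ Pa
Substitute:
  delta = (62400 × 8.15^3) / (48 × (1.87 × 10¹¹) × 0.000769)
  delta = 0.004894 m
Convert: delta = 0.004894 m = 4.894 mm
Final answer: delta = 4.894 mm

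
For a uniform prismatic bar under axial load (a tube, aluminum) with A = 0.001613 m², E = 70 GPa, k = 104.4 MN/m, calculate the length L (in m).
Model: a uniform prismatic bar under axial load, so k = (A·E) / L.
Solve for L: L = (A·E) / k.
Convert to SI units:
  E = 70 GPa = 7 × 10¹⁰ Pa
  k = 104.4 MN/m = 1.044 × 10⁸ N/m
Substitute:
  L = (0.001613 × (7 × 10¹⁰)) / (1.044 × 10⁸)
  L = 1.082 m
Final answer: L = 1.082 m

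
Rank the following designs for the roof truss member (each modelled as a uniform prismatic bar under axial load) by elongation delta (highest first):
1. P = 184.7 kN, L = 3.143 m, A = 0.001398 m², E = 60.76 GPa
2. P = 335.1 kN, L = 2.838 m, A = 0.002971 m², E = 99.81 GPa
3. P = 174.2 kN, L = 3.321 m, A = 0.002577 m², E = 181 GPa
Model: a uniform prismatic bar under axial load, so delta = (P·L) / (A·E) (SI units).
  Case 1: delta = (184700 × 3.143) / (0.001398 × (6.076 × 10¹⁰)) = 0.006834 m = 6.834 mm
  Case 2: delta = (335100 × 2.838) / (0.002971 × (9.981 × 10¹⁰)) = 0.003207 m = 3.207 mm
  Case 3: delta = (174200 × 3.321) / (0.002577 × (1.81 × 10¹¹)) = 0.00124 m = 1.24 mm
Ordering: 6.834 mm (case 1) > 3.207 mm (case 2) > 1.24 mm (case 3)
Final answer: 1, 2, 3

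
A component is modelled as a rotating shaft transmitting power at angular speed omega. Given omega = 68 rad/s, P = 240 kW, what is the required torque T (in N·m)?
Model: a rotating shaft transmitting power at angular speed omega, so P = T·omega.
Solve for T: T = P / omega.
Convert to SI units:
  P = 240 kW = 240000 W
Substitute:
  T = 240000 / 68
  T = 3529 N·m
Final answer: T = 3529 N·m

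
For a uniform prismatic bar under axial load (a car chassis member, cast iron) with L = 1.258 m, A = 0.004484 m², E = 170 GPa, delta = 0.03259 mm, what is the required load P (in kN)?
Model: a uniform prismatic bar under axial load, so delta = (P·L) / (A·E).
Solve for P: P = (delta·A·E) / L.
Convert to SI units:
  E = 170 GPa = 1.7 × 10¹¹ Pa
  delta = 0.03259 mm = 3.259 × 10⁻⁵ m
Substitute:
  P = ((3.259 × 10⁻⁵) × 0.004484 × (1.7 × 10¹¹)) / 1.258
  P = 19750 N
Convert: P = 19750 N = 19.75 kN
Final answer: P = 19.75 kN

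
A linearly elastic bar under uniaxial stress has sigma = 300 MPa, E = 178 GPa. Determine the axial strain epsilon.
Model: a linearly elastic bar under uniaxial stress, so epsilon = sigma / E.
Convert to SI units:
  sigma = 300 MPa = 3 × 10⁸ Pa
  E = 178 GPa = 1.78 × 10¹¹ Pa
Substitute:
  epsilon = (3 × 10⁸) / (1.78 × 10¹¹)
  epsilon = 0.001685
Final answer: epsilon = 0.001685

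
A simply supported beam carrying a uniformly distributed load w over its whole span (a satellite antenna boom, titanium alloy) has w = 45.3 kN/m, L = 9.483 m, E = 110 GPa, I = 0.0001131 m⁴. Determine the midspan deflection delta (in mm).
Model: a simply supported beam carrying a uniformly distributed load w over its whole span, so delta = (5·w·L^4) / (384·E·I).
Convert to SI units:
  w = 45.3 kN/m = 45300 N/m
  E = 110 GPa = 1.1 × 10¹¹ Pa
Substitute:
  delta = (5 × 45300 × 9.483^4) / (384 × (1.1 × 10¹¹) × 0.0001131)
  delta = 0.3834 m
Convert: delta = 0.3834 m = 383.4 mm
Final answer: delta = 383.4 mm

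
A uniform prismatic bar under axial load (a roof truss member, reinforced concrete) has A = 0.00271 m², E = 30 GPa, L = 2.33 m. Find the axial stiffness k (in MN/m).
Model: a uniform prismatic bar under axial load, so k = (A·E) / L.
Convert to SI units:
  E = 30 GPa = 3 × 10¹⁰ Pa
Substitute:
  k = (0.00271 × (3 × 10¹⁰)) / 2.33
  k = 3.489 × 10⁷ N/m
Convert: k = 3.489 × 10⁷ N/m = 34.89 MN/m
Final answer: k = 34.89 MN/m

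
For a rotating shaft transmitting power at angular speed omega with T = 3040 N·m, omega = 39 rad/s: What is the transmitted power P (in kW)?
Model: a rotating shaft transmitting power at angular speed omega, so P = T·omega.
Substitute:
  P = 3040 × 39
  P = 118600 W
Convert: P = 118600 W = 118.6 kW
Final answer: P = 118.6 kW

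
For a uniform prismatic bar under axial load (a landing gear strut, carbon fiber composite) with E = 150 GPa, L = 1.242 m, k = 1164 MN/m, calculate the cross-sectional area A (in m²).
Model: a uniform prismatic bar under axial load, so k = (A·E) / L.
Solve for A: A = (k·L) / E.
Convert to SI units:
  E = 150 GPa = 1.5 × 10¹¹ Pa
  k = 1164 MN/m = 1.164 × 10⁹ N/m
Substitute:
  A = ((1.164 × 10⁹) × 1.242) / (1.5 × 10¹¹)
  A = 0.009638 m²
Final answer: A = 0.009638 m²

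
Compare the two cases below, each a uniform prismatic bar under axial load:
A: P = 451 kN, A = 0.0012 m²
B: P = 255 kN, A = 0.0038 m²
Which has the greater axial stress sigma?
Model: a uniform prismatic bar under axial load, so sigma = P / A (SI units).
  A: sigma = 451000 / 0.0012 = 3.758 × 10⁸ Pa = 375.8 MPa
  B: sigma = 255000 / 0.0038 = 6.711 × 10⁷ Pa = 67.11 MPa
375.8 MPa > 67.11 MPa, so A is larger.
Final answer: A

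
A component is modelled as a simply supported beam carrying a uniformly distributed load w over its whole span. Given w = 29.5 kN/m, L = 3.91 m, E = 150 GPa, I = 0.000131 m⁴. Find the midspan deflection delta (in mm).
Model: a simply supported beam carrying a uniformly distributed load w over its whole span, so delta = (5·w·L^4) / (384·E·I).
Convert to SI units:
  w = 29.5 kN/m = 29500 N/m
  E = 150 GPa = 1.5 × 10¹¹ Pa
Substitute:
  delta = (5 × 29500 × 3.91^4) / (384 × (1.5 × 10¹¹) × 0.000131)
  delta = 0.004569 m
Convert: delta = 0.004569 m = 4.569 mm
Final answer: delta = 4.569 mm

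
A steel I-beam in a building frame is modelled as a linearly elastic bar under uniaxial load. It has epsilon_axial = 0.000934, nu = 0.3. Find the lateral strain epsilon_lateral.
Model: a linearly elastic bar under uniaxial load, so epsilon_lateral = -nu·epsilon_axial.
Substitute:
  epsilon_lateral = -(0.3 × 0.000934)
  epsilon_lateral = -0.0002802
Final answer: epsilon_lateral = -0.0002802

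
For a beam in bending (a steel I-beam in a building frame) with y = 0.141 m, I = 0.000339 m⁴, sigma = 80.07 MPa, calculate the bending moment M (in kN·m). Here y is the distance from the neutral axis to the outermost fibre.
Model: a beam in bending, so sigma = (M·y) / I.
Solve for M: M = (sigma·I) / y.
Convert to SI units:
  sigma = 80.07 MPa = 8.007 × 10⁷ Pa
Substitute:
  M = ((8.007 × 10⁷) × 0.000339) / 0.141
  M = 192500 N·m
Convert: M = 192500 N·m = 192.5 kN·m
Final answer: M = 192.5 kN·m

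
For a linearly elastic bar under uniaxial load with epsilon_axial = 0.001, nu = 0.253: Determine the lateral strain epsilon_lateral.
Model: a linearly elastic bar under uniaxial load, so epsilon_lateral = -nu·epsilon_axial.
Substitute:
  epsilon_lateral = -(0.253 × 0.001)
  epsilon_lateral = -0.000253
Final answer: epsilon_lateral = -0.000253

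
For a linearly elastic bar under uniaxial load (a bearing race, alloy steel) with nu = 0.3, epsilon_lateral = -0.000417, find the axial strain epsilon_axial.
Model: a linearly elastic bar under uniaxial load, so epsilon_lateral = -nu·epsilon_axial.
Solve for epsilon_axial: epsilon_axial = -epsilon_lateral / nu.
Substitute:
  epsilon_axial = -(-0.000417) / 0.3
  epsilon_axial = 0.00139
Final answer: epsilon_axial = 0.00139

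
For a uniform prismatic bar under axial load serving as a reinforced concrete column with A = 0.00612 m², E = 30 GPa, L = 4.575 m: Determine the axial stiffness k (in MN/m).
Model: a uniform prismatic bar under axial load, so k = (A·E) / L.
Convert to SI units:
  E = 30 GPa = 3 × 10¹⁰ Pa
Substitute:
  k = (0.00612 × (3 × 10¹⁰)) / 4.575
  k = 4.013 × 10⁷ N/m
Convert: k = 4.013 × 10⁷ N/m = 40.13 MN/m
Final answer: k = 40.13 MN/m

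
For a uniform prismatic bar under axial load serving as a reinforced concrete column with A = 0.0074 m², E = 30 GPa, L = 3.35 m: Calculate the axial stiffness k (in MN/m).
Model: a uniform prismatic bar under axial load, so k = (A·E) / L.
Convert to SI units:
  E = 30 GPa = 3 × 10¹⁰ Pa
Substitute:
  k = (0.0074 × (3 × 10¹⁰)) / 3.35
  k = 6.627 × 10⁷ N/m
Convert: k = 6.627 × 10⁷ N/m = 66.27 MN/m
Final answer: k = 66.27 MN/m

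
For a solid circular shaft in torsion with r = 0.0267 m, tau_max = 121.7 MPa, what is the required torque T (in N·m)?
Model: a solid circular shaft in torsion, so tau_max = (2·T) / (π·r^3).
Solve for T: T = (π·tau_max·r^3) / 2.
Convert to SI units:
  tau_max = 121.7 MPa = 1.217 × 10⁸ Pa
Substitute:
  T = (π × (1.217 × 10⁸) × 0.0267^3) / 2
  T = 3639 N·m
Final answer: T = 3639 N·m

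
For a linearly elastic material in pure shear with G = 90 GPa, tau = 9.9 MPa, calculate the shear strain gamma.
Model: a linearly elastic material in pure shear, so tau = G·gamma.
Solve for gamma: gamma = tau / G.
Convert to SI units:
  G = 90 GPa = 9 × 10¹⁰ Pa
  tau = 9.9 MPa = 9.9 × 10⁶ Pa
Substitute:
  gamma = (9.9 × 10⁶) / (9 × 10¹⁰)
  gamma = 0.00011
Final answer: gamma = 0.00011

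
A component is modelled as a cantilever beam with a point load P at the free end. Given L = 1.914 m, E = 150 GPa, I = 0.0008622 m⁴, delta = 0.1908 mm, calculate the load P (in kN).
Model: a cantilever beam with a point load P at the free end, so delta = (P·L^3) / (3·E·I).
Solve for P: P = (3·delta·E·I) / L^3.
Convert to SI units:
  E = 150 GPa = 1.5 × 10¹¹ Pa
  delta = 0.1908 mm = 0.0001908 m
Substitute:
  P = (3 × 0.0001908 × (1.5 × 10¹¹) × 0.0008622) / 1.914^3
  P = 10560 N
Convert: P = 10560 N = 10.56 kN
Final answer: P = 10.56 kN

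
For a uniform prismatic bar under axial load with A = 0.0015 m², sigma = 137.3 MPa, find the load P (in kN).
Model: a uniform prismatic bar under axial load, so sigma = P / A.
Solve for P: P = sigma·A.
Convert to SI units:
  sigma = 137.3 MPa = 1.373 × 10⁸ Pa
Substitute:
  P = (1.373 × 10⁸) × 0.0015
  P = 206000 N
Convert: P = 206000 N = 206 kN
Final answer: P = 206 kN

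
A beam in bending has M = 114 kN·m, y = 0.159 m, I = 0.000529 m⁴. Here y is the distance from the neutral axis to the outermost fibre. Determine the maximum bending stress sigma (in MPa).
Model: a beam in bending, so sigma = (M·y) / I.
Convert to SI units:
  M = 114 kN·m = 114000 N·m
Substitute:
  sigma = (114000 × 0.159) / 0.000529
  sigma = 3.426 × 10⁷ Pa
Convert: sigma = 3.426 × 10⁷ Pa = 34.26 MPa
Final answer: sigma = 34.26 MPa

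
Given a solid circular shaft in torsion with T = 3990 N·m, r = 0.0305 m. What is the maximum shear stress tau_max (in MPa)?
Model: a solid circular shaft in torsion, so tau_max = (2·T) / (π·r^3).
Substitute:
  tau_max = (2 × 3990) / (π × 0.0305^3)
  tau_max = 8.953 × 10⁷ Pa
Convert: tau_max = 8.953 × 10⁷ Pa = 89.53 MPa
Final answer: tau_max = 89.53 MPa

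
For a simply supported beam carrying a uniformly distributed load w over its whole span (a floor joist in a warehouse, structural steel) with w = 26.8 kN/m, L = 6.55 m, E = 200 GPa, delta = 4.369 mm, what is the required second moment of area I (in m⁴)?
Model: a simply supported beam carrying a uniformly distributed load w over its whole span, so delta = (5·w·L^4) / (384·E·I).
Solve for I: I = (5·w·L^4) / (384·delta·E).
Convert to SI units:
  w = 26.8 kN/m = 26800 N/m
  E = 200 GPa = 2 × 10¹¹ Pa
  delta = 4.369 mm = 0.004369 m
Substitute:
  I = (5 × 26800 × 6.55^4) / (384 × 0.004369 × (2 × 10¹¹))
  I = 0.0007351 m⁴
Final answer: I = 0.0007351 m⁴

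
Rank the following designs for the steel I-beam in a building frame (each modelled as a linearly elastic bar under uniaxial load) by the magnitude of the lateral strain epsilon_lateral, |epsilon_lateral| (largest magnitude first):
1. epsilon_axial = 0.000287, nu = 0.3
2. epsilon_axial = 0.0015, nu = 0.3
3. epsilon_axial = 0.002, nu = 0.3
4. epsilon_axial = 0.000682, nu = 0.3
Model: a linearly elastic bar under uniaxial load, so epsilon_lateral = -nu·epsilon_axial (SI units).
  Case 1: epsilon_lateral = -(0.3 × 0.000287) = -8.61 × 10⁻⁵
  Case 2: epsilon_lateral = -(0.3 × 0.0015) = -0.00045
  Case 3: epsilon_lateral = -(0.3 × 0.002) = -0.0006
  Case 4: epsilon_lateral = -(0.3 × 0.000682) = -0.0002046
Ordering by |epsilon_lateral|: 0.0006 (case 3) > 0.00045 (case 2) > 0.0002046 (case 4) > 8.61 × 10⁻⁵ (case 1)
Final answer: 3, 2, 4, 1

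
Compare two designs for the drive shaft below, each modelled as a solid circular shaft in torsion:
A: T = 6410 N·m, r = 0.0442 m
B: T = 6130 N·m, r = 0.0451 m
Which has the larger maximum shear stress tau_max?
Model: a solid circular shaft in torsion, so tau_max = (2·T) / (π·r^3) (SI units).
  A: tau_max = (2 × 6410) / (π × 0.0442^3) = 4.726 × 10⁷ Pa = 47.26 MPa
  B: tau_max = (2 × 6130) / (π × 0.0451^3) = 4.254 × 10⁷ Pa = 42.54 MPa
47.26 MPa > 42.54 MPa, so A is larger.
Final answer: A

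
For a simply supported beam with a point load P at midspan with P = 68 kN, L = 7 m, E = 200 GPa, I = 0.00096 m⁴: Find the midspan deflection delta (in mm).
Model: a simply supported beam with a point load P at midspan, so delta = (P·L^3) / (48·E·I).
Convert to SI units:
  P = 68 kN = 68000 N
  E = 200 GPa = 2 × 10¹¹ Pa
Substitute:
  delta = (68000 × 7^3) / (48 × (2 × 10¹¹) × 0.00096)
  delta = 0.002531 m
Convert: delta = 0.002531 m = 2.531 mm
Final answer: delta = 2.531 mm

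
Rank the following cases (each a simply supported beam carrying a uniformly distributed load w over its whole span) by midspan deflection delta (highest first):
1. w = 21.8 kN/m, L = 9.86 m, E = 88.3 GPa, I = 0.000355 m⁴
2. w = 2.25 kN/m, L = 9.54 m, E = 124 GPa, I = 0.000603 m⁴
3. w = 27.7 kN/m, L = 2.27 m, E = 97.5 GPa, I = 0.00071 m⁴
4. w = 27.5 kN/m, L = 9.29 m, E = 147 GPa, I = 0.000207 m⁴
Model: a simply supported beam carrying a uniformly distributed load w over its whole span, so delta = (5·w·L^4) / (384·E·I) (SI units).
  Case 1: delta = (5 × 21800 × 9.86^4) / (384 × (8.83 × 10¹⁰) × 0.000355) = 0.08559 m = 85.59 mm
  Case 2: delta = (5 × 2250 × 9.54^4) / (384 × (1.24 × 10¹¹) × 0.000603) = 0.003245 m = 3.245 mm
  Case 3: delta = (5 × 27700 × 2.27^4) / (384 × (9.75 × 10¹⁰) × 0.00071) = 0.0001383 m = 0.1383 mm
  Case 4: delta = (5 × 27500 × 9.29^4) / (384 × (1.47 × 10¹¹) × 0.000207) = 0.08765 m = 87.65 mm
Ordering: 87.65 mm (case 4) > 85.59 mm (case 1) > 3.245 mm (case 2) > 0.1383 mm (case 3)
Final answer: 4, 1, 2, 3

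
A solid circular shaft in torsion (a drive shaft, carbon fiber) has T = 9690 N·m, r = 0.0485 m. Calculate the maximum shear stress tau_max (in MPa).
Model: a solid circular shaft in torsion, so tau_max = (2·T) / (π·r^3).
Substitute:
  tau_max = (2 × 9690) / (π × 0.0485^3)
  tau_max = 5.407 × 10⁷ Pa
Convert: tau_max = 5.407 × 10⁷ Pa = 54.07 MPa
Final answer: tau_max = 54.07 MPa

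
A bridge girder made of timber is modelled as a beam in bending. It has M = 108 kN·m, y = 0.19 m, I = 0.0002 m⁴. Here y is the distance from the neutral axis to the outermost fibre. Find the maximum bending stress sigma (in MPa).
Model: a beam in bending, so sigma = (M·y) / I.
Convert to SI units:
  M = 108 kN·m = 108000 N·m
Substitute:
  sigma = (108000 × 0.19) / 0.0002
  sigma = 1.026 × 10⁸ Pa
Convert: sigma = 1.026 × 10⁸ Pa = 102.6 MPa
Final answer: sigma = 102.6 MPa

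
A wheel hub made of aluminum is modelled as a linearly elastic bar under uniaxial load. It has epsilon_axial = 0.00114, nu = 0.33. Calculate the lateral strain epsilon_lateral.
Model: a linearly elastic bar under uniaxial load, so epsilon_lateral = -nu·epsilon_axial.
Substitute:
  epsilon_lateral = -(0.33 × 0.00114)
  epsilon_lateral = -0.0003762
Final answer: epsilon_lateral = -0.0003762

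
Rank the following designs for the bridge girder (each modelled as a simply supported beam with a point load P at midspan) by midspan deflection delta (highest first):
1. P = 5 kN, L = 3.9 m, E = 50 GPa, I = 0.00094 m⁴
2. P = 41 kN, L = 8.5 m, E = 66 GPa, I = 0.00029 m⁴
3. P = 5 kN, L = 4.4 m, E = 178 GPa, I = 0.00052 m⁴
Model: a simply supported beam with a point load P at midspan, so delta = (P·L^3) / (48·E·I) (SI units).
  Case 1: delta = (5000 × 3.9^3) / (48 × (5 × 10¹⁰) × 0.00094) = 0.0001315 m = 0.1315 mm
  Case 2: delta = (41000 × 8.5^3) / (48 × (6.6 × 10¹⁰) × 0.00029) = 0.02741 m = 27.41 mm
  Case 3: delta = (5000 × 4.4^3) / (48 × (1.78 × 10¹¹) × 0.00052) = 9.587 × 10⁻⁵ m = 0.09587 mm
Ordering: 27.41 mm (case 2) > 0.1315 mm (case 1) > 0.09587 mm (case 3)
Final answer: 2, 1, 3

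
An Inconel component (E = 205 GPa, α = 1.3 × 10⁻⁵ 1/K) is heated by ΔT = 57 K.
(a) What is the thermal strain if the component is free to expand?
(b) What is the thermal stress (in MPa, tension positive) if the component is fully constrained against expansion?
(a) Free thermal strain ε_th = α·ΔT = (1.3 × 10⁻⁵) × 57 = 0.000741
(b) Fully constrained, the expansion is suppressed, so σ = -E·α·ΔT. Convert E = 205 GPa = 2.05 × 10¹¹ Pa.
  σ = -(2.05 × 10¹¹) × (1.3 × 10⁻⁵) × 57 = -1.519 × 10⁸ Pa = -151.9 MPa (compressive)
Final answer: (a) ε_th = 0.000741, (b) σ = -151.9 MPa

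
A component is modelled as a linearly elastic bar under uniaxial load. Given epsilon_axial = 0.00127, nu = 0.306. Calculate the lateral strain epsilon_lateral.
Model: a linearly elastic bar under uniaxial load, so epsilon_lateral = -nu·epsilon_axial.
Substitute:
  epsilon_lateral = -(0.306 × 0.00127)
  epsilon_lateral = -0.0003886
Final answer: epsilon_lateral = -0.0003886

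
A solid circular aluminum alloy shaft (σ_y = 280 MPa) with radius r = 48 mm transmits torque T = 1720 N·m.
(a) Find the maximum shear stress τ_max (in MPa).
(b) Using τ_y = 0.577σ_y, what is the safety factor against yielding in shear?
(a) For a solid circular shaft, τ_max = T·r/J with J = π·r^4/2, i.e. τ_max = 2·T / (π·r^3). Convert r = 48 mm = 0.048 m.
  τ_max = (2 × 1720) / (π × 0.048^3) = 9.901 × 10⁶ Pa = 9.901 MPa
(b) τ_y = 0.577 × 280 = 161.56 MPa
  SF = τ_y/τ_max = 161.56 / 9.901 = 16.32
Final answer: (a) τ_max = 9.901 MPa, (b) SF = 16.32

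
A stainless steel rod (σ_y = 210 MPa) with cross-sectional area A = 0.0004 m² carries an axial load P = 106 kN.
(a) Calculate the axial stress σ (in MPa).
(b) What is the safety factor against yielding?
(a) Axial stress σ = P/A. Convert P = 106 kN = 106000 N.
  σ = 106000 / 0.0004 = 2.65 × 10⁸ Pa = 265 MPa
(b) Safety factor SF = σ_y/σ = 210 / 265 = 0.7925
Final answer: (a) σ = 265 MPa, (b) SF = 0.7925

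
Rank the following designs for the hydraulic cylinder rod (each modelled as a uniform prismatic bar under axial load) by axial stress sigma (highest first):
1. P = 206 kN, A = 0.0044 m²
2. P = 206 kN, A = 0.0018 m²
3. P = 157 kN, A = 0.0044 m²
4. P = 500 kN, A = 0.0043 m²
Model: a uniform prismatic bar under axial load, so sigma = P / A (SI units).
  Case 1: sigma = 206000 / 0.0044 = 4.682 × 10⁷ Pa = 46.82 MPa
  Case 2: sigma = 206000 / 0.0018 = 1.144 × 10⁸ Pa = 114.4 MPa
  Case 3: sigma = 157000 / 0.0044 = 3.568 × 10⁷ Pa = 35.68 MPa
  Case 4: sigma = 500000 / 0.0043 = 1.163 × 10⁸ Pa = 116.3 MPa
Ordering: 116.3 MPa (case 4) > 114.4 MPa (case 2) > 46.82 MPa (case 1) > 35.68 MPa (case 3)
Final answer: 4, 2, 1, 3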